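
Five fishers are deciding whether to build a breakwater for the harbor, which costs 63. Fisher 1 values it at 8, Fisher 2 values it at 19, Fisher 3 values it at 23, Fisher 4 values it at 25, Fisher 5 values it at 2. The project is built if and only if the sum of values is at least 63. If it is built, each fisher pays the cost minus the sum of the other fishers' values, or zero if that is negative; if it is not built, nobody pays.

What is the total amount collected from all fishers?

Total value 77 ≥ cost 63, so it is built.
Fisher 1: others sum to 69; max(0, 63 - 69) = 0.
Fisher 2: others sum to 58; max(0, 63 - 58) = 5.
Fisher 3: others sum to 54; max(0, 63 - 54) = 9.
Fisher 4: others sum to 52; max(0, 63 - 52) = 11.
Fisher 5: others sum to 75; max(0, 63 - 75) = 0.
Total collected = 0 + 5 + 9 + 11 + 0 = 25.

25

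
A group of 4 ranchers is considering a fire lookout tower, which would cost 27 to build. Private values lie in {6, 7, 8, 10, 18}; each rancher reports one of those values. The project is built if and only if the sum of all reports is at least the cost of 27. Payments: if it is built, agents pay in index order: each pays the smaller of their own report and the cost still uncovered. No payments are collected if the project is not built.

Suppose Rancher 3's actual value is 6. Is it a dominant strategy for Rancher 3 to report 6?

Check each profile of the others' reports and compare truth against every alternative report.
Others report (6, 6, 8): truth gives 0, best alternative gives -1.
Others report (6, 6, 10): truth gives 0, best alternative gives -1.
Others report (6, 6, 18): truth gives 0, best alternative gives -1.
Others report (6, 7, 7): truth gives 0, best alternative gives -1.
Others report (6, 7, 8): truth gives 0, best alternative gives -1.
Others report (6, 7, 10): truth gives 0, best alternative gives -1.
(Remaining 119 profiles checked similarly; truth is weakly best in each.)
In every case the truthful report is at least as good as any alternative, so it is a dominant strategy.

Yes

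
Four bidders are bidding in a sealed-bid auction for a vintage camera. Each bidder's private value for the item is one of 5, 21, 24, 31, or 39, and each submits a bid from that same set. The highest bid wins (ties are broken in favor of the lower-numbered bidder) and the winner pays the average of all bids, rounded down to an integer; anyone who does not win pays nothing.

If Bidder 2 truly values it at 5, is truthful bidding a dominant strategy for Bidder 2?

Yes

Check each profile of the others' bids and compare truth against every alternative bid.
Others bid (5, 21, 21): truth gives 0, best alternative gives -12.
Others bid (5, 5, 21): truth gives 0, best alternative gives -8.
Others bid (5, 21, 5): truth gives 0, best alternative gives -8.
Others bid (5, 5, 5): truth gives 0, best alternative gives -4.
Others bid (5, 5, 24): truth gives 0, best alternative gives 0.
Others bid (5, 5, 31): truth gives 0, best alternative gives 0.
(Remaining 119 profiles checked similarly; truth is weakly best in each.)
In every case the truthful bid is at least as good as any alternative, so it is a dominant strategy.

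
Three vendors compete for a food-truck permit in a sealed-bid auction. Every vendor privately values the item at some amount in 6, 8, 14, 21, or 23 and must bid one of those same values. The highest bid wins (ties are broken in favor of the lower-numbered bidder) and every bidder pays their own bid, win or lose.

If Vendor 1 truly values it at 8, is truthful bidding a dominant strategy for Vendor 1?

Consider the case where Vendor 2 bids 6 and Vendor 3 bids 6.
Truthful bid 8: wins, pays 8, utility 8 - 8 = 0.
Bid 6 instead: wins, pays 6, utility 8 - 6 = 2.
Since 2 > 0, bidding 6 is strictly better here, so truthful bidding is not dominant.

No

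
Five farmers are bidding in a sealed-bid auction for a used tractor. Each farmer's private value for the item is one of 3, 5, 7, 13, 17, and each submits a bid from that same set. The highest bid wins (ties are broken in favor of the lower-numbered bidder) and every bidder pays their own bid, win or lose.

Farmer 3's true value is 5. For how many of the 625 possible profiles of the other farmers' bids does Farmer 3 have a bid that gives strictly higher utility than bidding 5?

621

Others bid (3, 3, 3, 7): truth gives -5; bid 7 gives -2 > -5. Violating.
Others bid (3, 3, 3, 13): truth gives -5; bid 3 gives -3 > -5. Violating.
Others bid (3, 3, 3, 17): truth gives -5; bid 3 gives -3 > -5. Violating.
Others bid (3, 3, 5, 7): truth gives -5; bid 7 gives -2 > -5. Violating.
Others bid (3, 3, 3, 3): truth gives 0; no alternative beats it.
Others bid (3, 3, 3, 5): truth gives 0; no alternative beats it.
(Checking all 625 profiles: 621 have a profitable deviation, 4 do not.)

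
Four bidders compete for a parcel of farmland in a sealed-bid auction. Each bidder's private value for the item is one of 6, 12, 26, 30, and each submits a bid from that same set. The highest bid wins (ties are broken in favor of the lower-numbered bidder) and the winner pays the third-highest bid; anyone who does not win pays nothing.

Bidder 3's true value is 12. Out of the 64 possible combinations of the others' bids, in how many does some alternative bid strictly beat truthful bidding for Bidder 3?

Others bid (6, 6, 26): truth gives 0; bid 26 gives 6 > 0. Violating.
Others bid (6, 6, 30): truth gives 0; bid 30 gives 6 > 0. Violating.
Others bid (6, 12, 6): truth gives 0; bid 26 gives 6 > 0. Violating.
Others bid (6, 26, 6): truth gives 0; bid 30 gives 6 > 0. Violating.
Others bid (6, 6, 6): truth gives 6; no alternative beats it.
Others bid (6, 6, 12): truth gives 6; no alternative beats it.
(Checking all 64 profiles: 6 have a profitable deviation, 58 do not.)

6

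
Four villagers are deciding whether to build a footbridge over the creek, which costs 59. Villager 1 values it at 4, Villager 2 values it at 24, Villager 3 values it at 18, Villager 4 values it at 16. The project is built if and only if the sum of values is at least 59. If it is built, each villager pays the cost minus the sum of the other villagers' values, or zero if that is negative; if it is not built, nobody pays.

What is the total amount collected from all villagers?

Total value 62 ≥ cost 59, so it is built.
Villager 1: others sum to 58; max(0, 59 - 58) = 1.
Villager 2: others sum to 38; max(0, 59 - 38) = 21.
Villager 3: others sum to 44; max(0, 59 - 44) = 15.
Villager 4: others sum to 46; max(0, 59 - 46) = 13.
Total collected = 1 + 21 + 15 + 13 = 50.

50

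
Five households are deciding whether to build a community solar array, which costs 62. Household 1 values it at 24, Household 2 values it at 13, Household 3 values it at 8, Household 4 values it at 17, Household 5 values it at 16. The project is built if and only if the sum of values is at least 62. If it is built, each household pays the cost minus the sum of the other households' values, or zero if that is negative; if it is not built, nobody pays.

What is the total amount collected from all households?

Total value 78 ≥ cost 62, so it is built.
Household 1: others sum to 54; max(0, 62 - 54) = 8.
Household 2: others sum to 65; max(0, 62 - 65) = 0.
Household 3: others sum to 70; max(0, 62 - 70) = 0.
Household 4: others sum to 61; max(0, 62 - 61) = 1.
Household 5: others sum to 62; max(0, 62 - 62) = 0.
Total collected = 8 + 0 + 0 + 1 + 0 = 9.

9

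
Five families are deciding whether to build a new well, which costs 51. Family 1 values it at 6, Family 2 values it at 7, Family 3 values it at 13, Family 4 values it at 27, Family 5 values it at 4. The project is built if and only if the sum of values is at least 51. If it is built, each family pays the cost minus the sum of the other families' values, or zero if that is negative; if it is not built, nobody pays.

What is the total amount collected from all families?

29

Total value 57 ≥ cost 51, so it is built.
Family 1: others sum to 51; max(0, 51 - 51) = 0.
Family 2: others sum to 50; max(0, 51 - 50) = 1.
Family 3: others sum to 44; max(0, 51 - 44) = 7.
Family 4: others sum to 30; max(0, 51 - 30) = 21.
Family 5: others sum to 53; max(0, 51 - 53) = 0.
Total collected = 0 + 1 + 7 + 21 + 0 = 29.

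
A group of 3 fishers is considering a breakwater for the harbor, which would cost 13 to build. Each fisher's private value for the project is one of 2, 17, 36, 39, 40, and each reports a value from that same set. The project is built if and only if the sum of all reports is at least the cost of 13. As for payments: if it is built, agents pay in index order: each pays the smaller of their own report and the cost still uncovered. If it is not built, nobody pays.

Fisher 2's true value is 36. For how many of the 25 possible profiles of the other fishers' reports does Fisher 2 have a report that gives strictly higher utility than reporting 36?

4

Others report (2, 17): truth gives 25; report 2 gives 34 > 25. Violating.
Others report (2, 36): truth gives 25; report 2 gives 34 > 25. Violating.
Others report (2, 39): truth gives 25; report 2 gives 34 > 25. Violating.
Others report (2, 40): truth gives 25; report 2 gives 34 > 25. Violating.
Others report (2, 2): truth gives 25; no alternative beats it.
Others report (17, 2): truth gives 36; no alternative beats it.
(Checking all 25 profiles: 4 have a profitable deviation, 21 do not.)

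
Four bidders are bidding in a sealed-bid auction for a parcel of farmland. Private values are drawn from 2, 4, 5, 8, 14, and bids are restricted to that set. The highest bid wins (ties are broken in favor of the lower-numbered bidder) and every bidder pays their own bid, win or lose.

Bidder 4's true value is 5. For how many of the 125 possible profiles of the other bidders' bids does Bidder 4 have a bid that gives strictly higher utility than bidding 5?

Others bid (2, 2, 2): truth gives 0; bid 4 gives 1 > 0. Violating.
Others bid (2, 2, 5): truth gives -5; bid 2 gives -2 > -5. Violating.
Others bid (2, 2, 8): truth gives -5; bid 2 gives -2 > -5. Violating.
Others bid (2, 2, 14): truth gives -5; bid 2 gives -2 > -5. Violating.
Others bid (2, 2, 4): truth gives 0; no alternative beats it.
Others bid (2, 4, 2): truth gives 0; no alternative beats it.
(Checking all 125 profiles: 118 have a profitable deviation, 7 do not.)

118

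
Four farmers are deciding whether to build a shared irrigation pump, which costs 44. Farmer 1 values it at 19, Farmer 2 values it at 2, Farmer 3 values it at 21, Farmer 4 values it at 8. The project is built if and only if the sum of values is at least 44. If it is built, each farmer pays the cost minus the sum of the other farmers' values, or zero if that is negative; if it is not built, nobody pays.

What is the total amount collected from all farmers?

30

Total value 50 ≥ cost 44, so it is built.
Farmer 1: others sum to 31; max(0, 44 - 31) = 13.
Farmer 2: others sum to 48; max(0, 44 - 48) = 0.
Farmer 3: others sum to 29; max(0, 44 - 29) = 15.
Farmer 4: others sum to 42; max(0, 44 - 42) = 2.
Total collected = 13 + 0 + 15 + 2 = 30.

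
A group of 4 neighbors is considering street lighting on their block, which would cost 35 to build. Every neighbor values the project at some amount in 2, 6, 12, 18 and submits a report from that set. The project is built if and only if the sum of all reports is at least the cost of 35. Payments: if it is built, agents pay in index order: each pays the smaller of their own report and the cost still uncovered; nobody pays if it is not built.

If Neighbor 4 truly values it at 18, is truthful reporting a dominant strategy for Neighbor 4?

Yes

Check each profile of the others' reports and compare truth against every alternative report.
Others report (2, 2, 18): truth gives 5, best alternative gives 0.
Others report (2, 18, 2): truth gives 5, best alternative gives 0.
Others report (18, 2, 2): truth gives 5, best alternative gives 0.
Others report (2, 6, 12): truth gives 3, best alternative gives 0.
Others report (2, 12, 6): truth gives 3, best alternative gives 0.
Others report (6, 2, 12): truth gives 3, best alternative gives 0.
(Remaining 58 profiles checked similarly; truth is weakly best in each.)
In every case the truthful report is at least as good as any alternative, so it is a dominant strategy.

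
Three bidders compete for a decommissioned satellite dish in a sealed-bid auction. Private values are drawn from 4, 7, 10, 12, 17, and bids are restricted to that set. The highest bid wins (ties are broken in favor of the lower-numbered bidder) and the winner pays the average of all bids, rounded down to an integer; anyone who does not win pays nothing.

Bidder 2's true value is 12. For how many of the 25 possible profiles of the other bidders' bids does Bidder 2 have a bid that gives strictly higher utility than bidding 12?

Others bid (4, 4): truth gives 6; bid 7 gives 7 > 6. Violating.
Others bid (4, 7): truth gives 5; bid 7 gives 6 > 5. Violating.
Others bid (12, 4): truth gives 0; bid 17 gives 1 > 0. Violating.
Others bid (4, 10): truth gives 4; no alternative beats it.
Others bid (4, 12): truth gives 3; no alternative beats it.
(Checking all 25 profiles: 3 have a profitable deviation, 22 do not.)

3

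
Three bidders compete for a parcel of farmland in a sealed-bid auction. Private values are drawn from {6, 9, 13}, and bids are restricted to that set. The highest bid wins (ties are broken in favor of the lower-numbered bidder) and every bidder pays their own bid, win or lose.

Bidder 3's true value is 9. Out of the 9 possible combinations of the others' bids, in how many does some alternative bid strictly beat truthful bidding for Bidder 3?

Others bid (6, 9): truth gives -9; bid 13 gives -4 > -9. Violating.
Others bid (6, 13): truth gives -9; bid 6 gives -6 > -9. Violating.
Others bid (9, 6): truth gives -9; bid 13 gives -4 > -9. Violating.
Others bid (9, 9): truth gives -9; bid 13 gives -4 > -9. Violating.
Others bid (6, 6): truth gives 0; no alternative beats it.
(Checking all 9 profiles: 8 have a profitable deviation, 1 does not.)

8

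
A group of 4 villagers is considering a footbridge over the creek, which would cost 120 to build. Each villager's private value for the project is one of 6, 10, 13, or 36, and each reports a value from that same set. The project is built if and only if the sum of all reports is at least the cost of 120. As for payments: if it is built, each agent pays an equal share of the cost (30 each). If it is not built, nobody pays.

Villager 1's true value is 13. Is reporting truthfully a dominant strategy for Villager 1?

Consider the case where Villager 2 reports 36, Villager 3 reports 36 and Villager 4 reports 36.
Truthful report 13: project built, pays 30, utility 13 - 30 = -17.
Report 6 instead: project not built, utility 0.
Since 0 > -17, reporting 6 is strictly better here, so truthful reporting is not dominant.

No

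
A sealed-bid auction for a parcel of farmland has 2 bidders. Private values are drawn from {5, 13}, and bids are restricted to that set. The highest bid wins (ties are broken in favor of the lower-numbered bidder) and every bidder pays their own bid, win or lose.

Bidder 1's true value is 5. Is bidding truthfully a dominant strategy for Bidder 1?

Yes

Check each profile of the others' bids and compare truth against every alternative bid.
Others bid (5): truth gives 0, best alternative gives -8.
Others bid (13): truth gives -5, best alternative gives -8.
In every case the truthful bid is at least as good as any alternative, so it is a dominant strategy.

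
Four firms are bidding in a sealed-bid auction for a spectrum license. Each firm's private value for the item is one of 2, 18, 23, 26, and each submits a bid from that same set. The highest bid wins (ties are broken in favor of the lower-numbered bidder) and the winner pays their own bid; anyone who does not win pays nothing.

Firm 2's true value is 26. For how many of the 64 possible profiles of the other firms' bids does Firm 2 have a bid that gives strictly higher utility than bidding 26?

18

Others bid (2, 2, 2): truth gives 0; bid 18 gives 8 > 0. Violating.
Others bid (2, 2, 18): truth gives 0; bid 18 gives 8 > 0. Violating.
Others bid (2, 2, 23): truth gives 0; bid 23 gives 3 > 0. Violating.
Others bid (2, 18, 2): truth gives 0; bid 18 gives 8 > 0. Violating.
Others bid (2, 2, 26): truth gives 0; no alternative beats it.
Others bid (2, 18, 26): truth gives 0; no alternative beats it.
(Checking all 64 profiles: 18 have a profitable deviation, 46 do not.)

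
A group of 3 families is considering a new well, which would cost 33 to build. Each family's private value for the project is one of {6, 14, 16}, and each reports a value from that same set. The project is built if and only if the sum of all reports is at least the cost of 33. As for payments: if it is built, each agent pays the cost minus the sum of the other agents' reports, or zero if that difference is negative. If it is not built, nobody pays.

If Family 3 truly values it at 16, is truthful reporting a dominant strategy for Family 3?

Yes

Check each profile of the others' reports and compare truth against every alternative report.
Others report (16, 16): truth gives 15, best alternative gives 15.
Others report (14, 16): truth gives 13, best alternative gives 13.
Others report (16, 14): truth gives 13, best alternative gives 13.
Others report (14, 14): truth gives 11, best alternative gives 11.
Others report (6, 16): truth gives 5, best alternative gives 5.
Others report (16, 6): truth gives 5, best alternative gives 5.
(Remaining 3 profiles checked similarly; truth is weakly best in each.)
In every case the truthful report is at least as good as any alternative, so it is a dominant strategy.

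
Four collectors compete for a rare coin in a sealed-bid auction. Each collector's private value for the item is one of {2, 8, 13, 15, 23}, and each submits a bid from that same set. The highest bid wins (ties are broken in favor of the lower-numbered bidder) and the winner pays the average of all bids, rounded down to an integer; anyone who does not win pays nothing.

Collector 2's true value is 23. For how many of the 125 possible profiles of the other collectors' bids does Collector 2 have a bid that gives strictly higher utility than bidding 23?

Others bid (2, 2, 2): truth gives 16; bid 8 gives 20 > 16. Violating.
Others bid (2, 2, 8): truth gives 15; bid 8 gives 18 > 15. Violating.
Others bid (2, 2, 13): truth gives 13; bid 13 gives 16 > 13. Violating.
Others bid (2, 2, 15): truth gives 13; bid 15 gives 15 > 13. Violating.
Others bid (2, 2, 23): truth gives 11; no alternative beats it.
Others bid (2, 8, 23): truth gives 9; no alternative beats it.
(Checking all 125 profiles: 48 have a profitable deviation, 77 do not.)

48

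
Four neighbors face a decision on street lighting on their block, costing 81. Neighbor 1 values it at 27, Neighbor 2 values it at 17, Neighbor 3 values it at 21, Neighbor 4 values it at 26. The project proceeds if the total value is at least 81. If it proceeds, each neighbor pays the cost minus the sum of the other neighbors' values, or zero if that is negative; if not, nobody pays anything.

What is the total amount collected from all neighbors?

Total value 91 ≥ cost 81, so it is built.
Neighbor 1: others sum to 64; max(0, 81 - 64) = 17.
Neighbor 2: others sum to 74; max(0, 81 - 74) = 7.
Neighbor 3: others sum to 70; max(0, 81 - 70) = 11.
Neighbor 4: others sum to 65; max(0, 81 - 65) = 16.
Total collected = 17 + 7 + 11 + 16 = 51.

51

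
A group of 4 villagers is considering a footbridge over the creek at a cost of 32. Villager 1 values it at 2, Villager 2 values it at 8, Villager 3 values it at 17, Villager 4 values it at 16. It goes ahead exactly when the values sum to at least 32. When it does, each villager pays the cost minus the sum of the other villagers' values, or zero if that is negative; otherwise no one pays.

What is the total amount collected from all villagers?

11

Total value 43 ≥ cost 32, so it is built.
Villager 1: others sum to 41; max(0, 32 - 41) = 0.
Villager 2: others sum to 35; max(0, 32 - 35) = 0.
Villager 3: others sum to 26; max(0, 32 - 26) = 6.
Villager 4: others sum to 27; max(0, 32 - 27) = 5.
Total collected = 0 + 0 + 6 + 5 = 11.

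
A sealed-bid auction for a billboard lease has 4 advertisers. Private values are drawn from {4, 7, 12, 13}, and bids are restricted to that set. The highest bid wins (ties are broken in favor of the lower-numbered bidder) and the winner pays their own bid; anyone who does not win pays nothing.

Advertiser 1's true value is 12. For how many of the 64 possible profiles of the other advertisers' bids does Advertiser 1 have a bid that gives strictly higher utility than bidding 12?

8

Others bid (4, 4, 4): truth gives 0; bid 4 gives 8 > 0. Violating.
Others bid (4, 4, 7): truth gives 0; bid 7 gives 5 > 0. Violating.
Others bid (4, 7, 4): truth gives 0; bid 7 gives 5 > 0. Violating.
Others bid (4, 7, 7): truth gives 0; bid 7 gives 5 > 0. Violating.
Others bid (4, 4, 12): truth gives 0; no alternative beats it.
Others bid (4, 4, 13): truth gives 0; no alternative beats it.
(Checking all 64 profiles: 8 have a profitable deviation, 56 do not.)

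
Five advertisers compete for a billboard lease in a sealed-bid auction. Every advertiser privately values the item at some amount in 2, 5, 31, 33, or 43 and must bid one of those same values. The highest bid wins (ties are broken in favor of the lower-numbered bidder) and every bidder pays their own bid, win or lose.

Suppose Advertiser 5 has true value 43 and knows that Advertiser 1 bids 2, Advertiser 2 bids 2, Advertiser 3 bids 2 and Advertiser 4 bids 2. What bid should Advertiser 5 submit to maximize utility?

5

Bid 2: loses but pays 2, utility -2.
Bid 5: wins, pays 5, utility 43 - 5 = 38.
Bid 31: wins, pays 31, utility 43 - 31 = 12.
Bid 33: wins, pays 33, utility 43 - 33 = 10.
Bid 43: wins, pays 43, utility 43 - 43 = 0.
The best choice is 5 with utility 38.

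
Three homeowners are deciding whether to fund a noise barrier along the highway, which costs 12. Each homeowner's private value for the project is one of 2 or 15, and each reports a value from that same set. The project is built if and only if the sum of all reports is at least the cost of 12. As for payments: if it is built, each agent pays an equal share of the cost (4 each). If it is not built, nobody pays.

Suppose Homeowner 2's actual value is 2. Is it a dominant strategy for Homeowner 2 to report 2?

Yes

Check each profile of the others' reports and compare truth against every alternative report.
Others report (2, 2): truth gives 0, best alternative gives -2.
Others report (2, 15): truth gives -2, best alternative gives -2.
Others report (15, 2): truth gives -2, best alternative gives -2.
Others report (15, 15): truth gives -2, best alternative gives -2.
In every case the truthful report is at least as good as any alternative, so it is a dominant strategy.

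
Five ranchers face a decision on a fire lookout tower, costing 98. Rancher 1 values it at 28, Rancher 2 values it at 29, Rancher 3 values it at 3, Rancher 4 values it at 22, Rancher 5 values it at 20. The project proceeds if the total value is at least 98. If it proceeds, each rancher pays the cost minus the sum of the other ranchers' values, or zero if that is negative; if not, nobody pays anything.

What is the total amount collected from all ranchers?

83

Total value 102 ≥ cost 98, so it is built.
Rancher 1: others sum to 74; max(0, 98 - 74) = 24.
Rancher 2: others sum to 73; max(0, 98 - 73) = 25.
Rancher 3: others sum to 99; max(0, 98 - 99) = 0.
Rancher 4: others sum to 80; max(0, 98 - 80) = 18.
Rancher 5: others sum to 82; max(0, 98 - 82) = 16.
Total collected = 24 + 25 + 0 + 18 + 16 = 83.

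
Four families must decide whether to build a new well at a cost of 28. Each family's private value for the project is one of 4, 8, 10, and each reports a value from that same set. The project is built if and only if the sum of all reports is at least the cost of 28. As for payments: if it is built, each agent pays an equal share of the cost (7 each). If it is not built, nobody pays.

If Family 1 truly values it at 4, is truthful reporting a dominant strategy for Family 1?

Yes

Check each profile of the others' reports and compare truth against every alternative report.
Others report (4, 8, 8): truth gives 0, best alternative gives -3.
Others report (4, 8, 10): truth gives 0, best alternative gives -3.
Others report (4, 10, 8): truth gives 0, best alternative gives -3.
Others report (8, 4, 8): truth gives 0, best alternative gives -3.
Others report (8, 4, 10): truth gives 0, best alternative gives -3.
Others report (8, 8, 4): truth gives 0, best alternative gives -3.
(Remaining 21 profiles checked similarly; truth is weakly best in each.)
In every case the truthful report is at least as good as any alternative, so it is a dominant strategy.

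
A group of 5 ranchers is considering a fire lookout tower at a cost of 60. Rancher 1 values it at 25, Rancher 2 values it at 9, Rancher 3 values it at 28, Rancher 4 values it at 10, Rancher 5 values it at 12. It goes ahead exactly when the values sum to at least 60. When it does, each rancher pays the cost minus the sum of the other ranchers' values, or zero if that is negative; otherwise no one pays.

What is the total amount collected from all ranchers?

5

Total value 84 ≥ cost 60, so it is built.
Rancher 1: others sum to 59; max(0, 60 - 59) = 1.
Rancher 2: others sum to 75; max(0, 60 - 75) = 0.
Rancher 3: others sum to 56; max(0, 60 - 56) = 4.
Rancher 4: others sum to 74; max(0, 60 - 74) = 0.
Rancher 5: others sum to 72; max(0, 60 - 72) = 0.
Total collected = 1 + 0 + 4 + 0 + 0 = 5.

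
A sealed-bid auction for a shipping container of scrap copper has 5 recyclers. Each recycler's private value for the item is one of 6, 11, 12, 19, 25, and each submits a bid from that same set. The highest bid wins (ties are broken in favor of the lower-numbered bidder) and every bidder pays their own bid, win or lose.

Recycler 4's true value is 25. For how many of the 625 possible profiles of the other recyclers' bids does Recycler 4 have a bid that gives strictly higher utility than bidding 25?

413

Others bid (6, 6, 6, 6): truth gives 0; bid 11 gives 14 > 0. Violating.
Others bid (6, 6, 6, 11): truth gives 0; bid 11 gives 14 > 0. Violating.
Others bid (6, 6, 6, 12): truth gives 0; bid 12 gives 13 > 0. Violating.
Others bid (6, 6, 6, 19): truth gives 0; bid 19 gives 6 > 0. Violating.
Others bid (6, 6, 6, 25): truth gives 0; no alternative beats it.
Others bid (6, 6, 11, 25): truth gives 0; no alternative beats it.
(Checking all 625 profiles: 413 have a profitable deviation, 212 do not.)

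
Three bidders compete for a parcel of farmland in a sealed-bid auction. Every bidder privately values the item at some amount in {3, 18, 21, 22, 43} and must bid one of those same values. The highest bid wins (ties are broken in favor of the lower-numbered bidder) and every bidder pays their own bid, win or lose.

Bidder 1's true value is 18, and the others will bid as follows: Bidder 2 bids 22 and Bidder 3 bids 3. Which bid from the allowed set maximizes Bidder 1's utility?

3

Bid 3: loses but pays 3, utility -3.
Bid 18: loses but pays 18, utility -18.
Bid 21: loses but pays 21, utility -21.
Bid 22: wins, pays 22, utility 18 - 22 = -4.
Bid 43: wins, pays 43, utility 18 - 43 = -25.
The best choice is 3 with utility -3.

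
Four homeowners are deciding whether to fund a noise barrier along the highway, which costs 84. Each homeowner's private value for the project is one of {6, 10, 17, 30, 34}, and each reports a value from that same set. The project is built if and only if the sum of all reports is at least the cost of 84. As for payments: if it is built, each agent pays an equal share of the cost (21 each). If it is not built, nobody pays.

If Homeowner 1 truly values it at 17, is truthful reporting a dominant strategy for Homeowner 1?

Consider the case where Homeowner 2 reports 6, Homeowner 3 reports 30 and Homeowner 4 reports 34.
Truthful report 17: project built, pays 21, utility 17 - 21 = -4.
Report 6 instead: project not built, utility 0.
Since 0 > -4, reporting 6 is strictly better here, so truthful reporting is not dominant.

No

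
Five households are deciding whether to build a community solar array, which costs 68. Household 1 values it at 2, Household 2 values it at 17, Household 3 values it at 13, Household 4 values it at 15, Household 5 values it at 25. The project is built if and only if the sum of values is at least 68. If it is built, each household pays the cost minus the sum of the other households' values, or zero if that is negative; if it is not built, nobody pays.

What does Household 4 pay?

11

Total value 72 ≥ cost 68, so the project is built.
The other households' values sum to 57.
Cost minus that sum is 68 - 57 = 11.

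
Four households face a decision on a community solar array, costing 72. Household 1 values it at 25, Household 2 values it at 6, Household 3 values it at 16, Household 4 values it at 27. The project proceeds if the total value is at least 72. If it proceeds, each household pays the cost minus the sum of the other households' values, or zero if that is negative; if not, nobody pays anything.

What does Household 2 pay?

Total value 74 ≥ cost 72, so the project is built.
The other households' values sum to 68.
Cost minus that sum is 72 - 68 = 4.

4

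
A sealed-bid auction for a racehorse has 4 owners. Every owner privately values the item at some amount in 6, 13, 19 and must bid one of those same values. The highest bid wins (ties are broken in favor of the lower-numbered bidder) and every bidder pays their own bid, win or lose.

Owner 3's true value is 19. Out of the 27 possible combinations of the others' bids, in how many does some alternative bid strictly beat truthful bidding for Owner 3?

Others bid (6, 6, 6): truth gives 0; bid 13 gives 6 > 0. Violating.
Others bid (6, 6, 13): truth gives 0; bid 13 gives 6 > 0. Violating.
Others bid (6, 19, 6): truth gives -19; bid 6 gives -6 > -19. Violating.
Others bid (6, 19, 13): truth gives -19; bid 6 gives -6 > -19. Violating.
Others bid (6, 6, 19): truth gives 0; no alternative beats it.
Others bid (6, 13, 6): truth gives 0; no alternative beats it.
(Checking all 27 profiles: 17 have a profitable deviation, 10 do not.)

17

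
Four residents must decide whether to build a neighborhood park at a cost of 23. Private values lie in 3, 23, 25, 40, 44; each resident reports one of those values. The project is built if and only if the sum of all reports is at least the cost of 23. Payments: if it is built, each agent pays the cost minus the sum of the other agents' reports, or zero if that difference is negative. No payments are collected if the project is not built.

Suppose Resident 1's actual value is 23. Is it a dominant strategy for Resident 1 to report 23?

Yes

Check each profile of the others' reports and compare truth against every alternative report.
Others report (3, 3, 23): truth gives 23, best alternative gives 23.
Others report (3, 3, 25): truth gives 23, best alternative gives 23.
Others report (3, 3, 40): truth gives 23, best alternative gives 23.
Others report (3, 3, 44): truth gives 23, best alternative gives 23.
Others report (3, 23, 3): truth gives 23, best alternative gives 23.
Others report (3, 23, 23): truth gives 23, best alternative gives 23.
(Remaining 119 profiles checked similarly; truth is weakly best in each.)
In every case the truthful report is at least as good as any alternative, so it is a dominant strategy.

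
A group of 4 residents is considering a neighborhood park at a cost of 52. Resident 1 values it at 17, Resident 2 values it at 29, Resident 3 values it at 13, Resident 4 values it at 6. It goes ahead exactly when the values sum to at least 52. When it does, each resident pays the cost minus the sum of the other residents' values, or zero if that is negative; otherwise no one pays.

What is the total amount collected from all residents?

Total value 65 ≥ cost 52, so it is built.
Resident 1: others sum to 48; max(0, 52 - 48) = 4.
Resident 2: others sum to 36; max(0, 52 - 36) = 16.
Resident 3: others sum to 52; max(0, 52 - 52) = 0.
Resident 4: others sum to 59; max(0, 52 - 59) = 0.
Total collected = 4 + 16 + 0 + 0 = 20.

20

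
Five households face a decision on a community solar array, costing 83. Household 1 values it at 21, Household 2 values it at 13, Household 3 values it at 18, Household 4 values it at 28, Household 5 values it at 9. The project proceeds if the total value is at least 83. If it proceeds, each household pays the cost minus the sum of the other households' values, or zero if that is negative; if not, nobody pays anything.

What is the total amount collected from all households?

Total value 89 ≥ cost 83, so it is built.
Household 1: others sum to 68; max(0, 83 - 68) = 15.
Household 2: others sum to 76; max(0, 83 - 76) = 7.
Household 3: others sum to 71; max(0, 83 - 71) = 12.
Household 4: others sum to 61; max(0, 83 - 61) = 22.
Household 5: others sum to 80; max(0, 83 - 80) = 3.
Total collected = 15 + 7 + 12 + 22 + 3 = 59.

59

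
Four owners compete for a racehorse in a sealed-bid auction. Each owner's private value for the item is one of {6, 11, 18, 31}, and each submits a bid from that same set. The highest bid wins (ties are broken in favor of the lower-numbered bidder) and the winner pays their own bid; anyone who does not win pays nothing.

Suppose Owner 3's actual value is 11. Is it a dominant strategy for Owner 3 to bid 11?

Yes

Check each profile of the others' bids and compare truth against every alternative bid.
Others bid (6, 6, 6): truth gives 0, best alternative gives 0.
Others bid (6, 6, 11): truth gives 0, best alternative gives 0.
Others bid (6, 6, 18): truth gives 0, best alternative gives 0.
Others bid (6, 6, 31): truth gives 0, best alternative gives 0.
Others bid (6, 11, 6): truth gives 0, best alternative gives 0.
Others bid (6, 11, 11): truth gives 0, best alternative gives 0.
(Remaining 58 profiles checked similarly; truth is weakly best in each.)
In every case the truthful bid is at least as good as any alternative, so it is a dominant strategy.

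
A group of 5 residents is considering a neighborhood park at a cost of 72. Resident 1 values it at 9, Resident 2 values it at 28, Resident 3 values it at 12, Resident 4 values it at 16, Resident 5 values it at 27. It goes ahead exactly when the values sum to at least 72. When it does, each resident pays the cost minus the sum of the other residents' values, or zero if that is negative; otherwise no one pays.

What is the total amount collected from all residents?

15

Total value 92 ≥ cost 72, so it is built.
Resident 1: others sum to 83; max(0, 72 - 83) = 0.
Resident 2: others sum to 64; max(0, 72 - 64) = 8.
Resident 3: others sum to 80; max(0, 72 - 80) = 0.
Resident 4: others sum to 76; max(0, 72 - 76) = 0.
Resident 5: others sum to 65; max(0, 72 - 65) = 7.
Total collected = 0 + 8 + 0 + 0 + 7 = 15.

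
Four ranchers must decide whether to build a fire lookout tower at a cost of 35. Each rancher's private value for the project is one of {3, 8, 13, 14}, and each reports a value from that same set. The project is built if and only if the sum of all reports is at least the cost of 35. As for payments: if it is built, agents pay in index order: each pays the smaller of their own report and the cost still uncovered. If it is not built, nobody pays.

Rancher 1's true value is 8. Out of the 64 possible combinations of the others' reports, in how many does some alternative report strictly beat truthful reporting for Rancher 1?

20

Others report (8, 13, 13): truth gives 0; report 3 gives 5 > 0. Violating.
Others report (8, 13, 14): truth gives 0; report 3 gives 5 > 0. Violating.
Others report (8, 14, 13): truth gives 0; report 3 gives 5 > 0. Violating.
Others report (8, 14, 14): truth gives 0; report 3 gives 5 > 0. Violating.
Others report (3, 3, 3): truth gives 0; no alternative beats it.
Others report (3, 3, 8): truth gives 0; no alternative beats it.
(Checking all 64 profiles: 20 have a profitable deviation, 44 do not.)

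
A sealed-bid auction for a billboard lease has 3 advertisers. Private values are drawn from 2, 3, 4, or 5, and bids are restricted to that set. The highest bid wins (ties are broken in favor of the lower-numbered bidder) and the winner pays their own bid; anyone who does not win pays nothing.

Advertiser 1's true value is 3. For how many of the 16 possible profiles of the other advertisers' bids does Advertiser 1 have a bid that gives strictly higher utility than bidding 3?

1

Others bid (2, 2): truth gives 0; bid 2 gives 1 > 0. Violating.
Others bid (2, 3): truth gives 0; no alternative beats it.
Others bid (2, 4): truth gives 0; no alternative beats it.
(Checking all 16 profiles: 1 has a profitable deviation, 15 do not.)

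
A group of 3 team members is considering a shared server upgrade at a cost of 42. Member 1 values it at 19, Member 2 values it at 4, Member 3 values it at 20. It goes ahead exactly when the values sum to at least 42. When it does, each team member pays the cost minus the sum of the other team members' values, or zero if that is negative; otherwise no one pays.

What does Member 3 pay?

19

Total value 43 ≥ cost 42, so the project is built.
The other team members' values sum to 23.
Cost minus that sum is 42 - 23 = 19.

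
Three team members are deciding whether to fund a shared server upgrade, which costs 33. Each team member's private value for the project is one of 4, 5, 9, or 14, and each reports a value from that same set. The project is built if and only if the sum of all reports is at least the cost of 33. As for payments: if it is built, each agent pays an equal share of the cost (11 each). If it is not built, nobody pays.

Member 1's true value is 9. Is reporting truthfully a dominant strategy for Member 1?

Consider the case where Member 2 reports 14 and Member 3 reports 14.
Truthful report 9: project built, pays 11, utility 9 - 11 = -2.
Report 4 instead: project not built, utility 0.
Since 0 > -2, reporting 4 is strictly better here, so truthful reporting is not dominant.

No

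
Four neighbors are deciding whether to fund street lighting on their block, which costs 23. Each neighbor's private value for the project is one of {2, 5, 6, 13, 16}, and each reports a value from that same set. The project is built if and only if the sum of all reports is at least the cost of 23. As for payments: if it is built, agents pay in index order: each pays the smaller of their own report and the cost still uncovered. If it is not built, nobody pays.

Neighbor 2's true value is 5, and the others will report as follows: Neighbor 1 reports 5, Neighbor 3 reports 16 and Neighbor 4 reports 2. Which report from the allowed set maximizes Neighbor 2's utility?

2

Report 2: project built, pays 2, utility 5 - 2 = 3.
Report 5: project built, pays 5, utility 5 - 5 = 0.
Report 6: project built, pays 6, utility 5 - 6 = -1.
Report 13: project built, pays 13, utility 5 - 13 = -8.
Report 16: project built, pays 16, utility 5 - 16 = -11.
The best choice is 2 with utility 3.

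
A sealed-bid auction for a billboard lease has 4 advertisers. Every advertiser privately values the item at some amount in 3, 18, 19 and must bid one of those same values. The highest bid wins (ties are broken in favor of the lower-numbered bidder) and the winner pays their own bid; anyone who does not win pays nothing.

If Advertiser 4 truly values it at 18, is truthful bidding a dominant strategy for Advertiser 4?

Check each profile of the others' bids and compare truth against every alternative bid.
Others bid (3, 3, 3): truth gives 0, best alternative gives 0.
Others bid (3, 3, 18): truth gives 0, best alternative gives 0.
Others bid (3, 3, 19): truth gives 0, best alternative gives 0.
Others bid (3, 18, 3): truth gives 0, best alternative gives 0.
Others bid (3, 18, 18): truth gives 0, best alternative gives 0.
Others bid (3, 18, 19): truth gives 0, best alternative gives 0.
(Remaining 21 profiles checked similarly; truth is weakly best in each.)
In every case the truthful bid is at least as good as any alternative, so it is a dominant strategy.

Yes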